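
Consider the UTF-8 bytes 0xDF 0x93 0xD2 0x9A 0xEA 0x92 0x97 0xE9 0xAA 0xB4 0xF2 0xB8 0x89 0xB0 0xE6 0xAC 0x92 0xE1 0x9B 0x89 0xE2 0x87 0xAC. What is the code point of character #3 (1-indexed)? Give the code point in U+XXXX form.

Offset 0: leading byte 0xDF = 11011111 → 2-byte char #1 = DF 93.
Offset 2: leading byte 0xD2 = 11010010 → 2-byte char #2 = D2 9A.
Offset 4: leading byte 0xEA = 11101010 → 3-byte char #3 = EA 92 97.
Leading byte 0xEA = 11101010 matches 1110xxxx → 3-byte sequence.
Byte 1: 0xEA = 11101010, payload 1010 (4 bits).
Byte 2: 0x92 = 10010010 (10xxxxxx ✓), payload 010010.
Byte 3: 0x97 = 10010111 (10xxxxxx ✓), payload 010111.
Concatenate: 1010010010010111 = 0xA497 (16 bits → U+A497).

U+A497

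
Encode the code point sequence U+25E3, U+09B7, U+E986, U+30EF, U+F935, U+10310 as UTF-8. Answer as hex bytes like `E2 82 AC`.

E2 97 A3 E0 A6 B7 EE A6 86 E3 83 AF EF A4 B5 F0 90 8C 90

U+25E3: 3-byte form → E2 97 A3.
U+09B7: 3-byte form → E0 A6 B7.
U+E986: 3-byte form → EE A6 86.
U+30EF: 3-byte form → E3 83 AF.
U+F935: 3-byte form → EF A4 B5.
U+10310: 4-byte form → F0 90 8C 90.
Concatenated (19 bytes): E2 97 A3 E0 A6 B7 EE A6 86 E3 83 AF EF A4 B5 F0 90 8C 90.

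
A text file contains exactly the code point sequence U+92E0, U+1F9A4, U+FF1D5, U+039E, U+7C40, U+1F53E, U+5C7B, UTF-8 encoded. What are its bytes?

E9 8B A0 F0 9F A6 A4 F3 BF 87 95 CE 9E E7 B1 80 F0 9F 94 BE E5 B1 BB

U+92E0: 3-byte form → E9 8B A0.
U+1F9A4: 4-byte form → F0 9F A6 A4.
U+FF1D5: 4-byte form → F3 BF 87 95.
U+039E: 2-byte form → CE 9E.
U+7C40: 3-byte form → E7 B1 80.
U+1F53E: 4-byte form → F0 9F 94 BE.
U+5C7B: 3-byte form → E5 B1 BB.
Concatenated (23 bytes): E9 8B A0 F0 9F A6 A4 F3 BF 87 95 CE 9E E7 B1 80 F0 9F 94 BE E5 B1 BB.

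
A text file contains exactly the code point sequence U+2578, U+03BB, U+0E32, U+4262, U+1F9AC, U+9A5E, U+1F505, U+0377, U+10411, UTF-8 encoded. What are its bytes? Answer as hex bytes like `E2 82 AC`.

E2 95 B8 CE BB E0 B8 B2 E4 89 A2 F0 9F A6 AC E9 A9 9E F0 9F 94 85 CD B7 F0 90 90 91

U+2578: 3-byte form → E2 95 B8.
U+03BB: 2-byte form → CE BB.
U+0E32: 3-byte form → E0 B8 B2.
U+4262: 3-byte form → E4 89 A2.
U+1F9AC: 4-byte form → F0 9F A6 AC.
U+9A5E: 3-byte form → E9 A9 9E.
U+1F505: 4-byte form → F0 9F 94 85.
U+0377: 2-byte form → CD B7.
U+10411: 4-byte form → F0 90 90 91.
Concatenated (28 bytes): E2 95 B8 CE BB E0 B8 B2 E4 89 A2 F0 9F A6 AC E9 A9 9E F0 9F 94 85 CD B7 F0 90 90 91.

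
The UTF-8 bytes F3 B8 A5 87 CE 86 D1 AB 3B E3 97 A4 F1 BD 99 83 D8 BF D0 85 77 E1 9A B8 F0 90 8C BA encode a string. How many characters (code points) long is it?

Byte at offset 0: 0xF3 = 11110011 → 4-byte char (#1). Advance 4.
Byte at offset 4: 0xCE = 11001110 → 2-byte char (#2). Advance 2.
Byte at offset 6: 0xD1 = 11010001 → 2-byte char (#3). Advance 2.
Byte at offset 8: 0x3B = 00111011 → 1-byte char (#4). Advance 1.
Byte at offset 9: 0xE3 = 11100011 → 3-byte char (#5). Advance 3.
Byte at offset 12: 0xF1 = 11110001 → 4-byte char (#6). Advance 4.
Byte at offset 16: 0xD8 = 11011000 → 2-byte char (#7). Advance 2.
Byte at offset 18: 0xD0 = 11010000 → 2-byte char (#8). Advance 2.
Byte at offset 20: 0x77 = 01110111 → 1-byte char (#9). Advance 1.
Byte at offset 21: 0xE1 = 11100001 → 3-byte char (#10). Advance 3.
Byte at offset 24: 0xF0 = 11110000 → 4-byte char (#11). Advance 4.
Reached end at offset 28 after 11 code points.

11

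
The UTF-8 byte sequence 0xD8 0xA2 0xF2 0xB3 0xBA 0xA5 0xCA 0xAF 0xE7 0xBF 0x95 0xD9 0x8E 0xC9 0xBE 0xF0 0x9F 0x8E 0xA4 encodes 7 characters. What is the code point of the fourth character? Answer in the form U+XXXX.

Offset 0: leading byte 0xD8 = 11011000 → 2-byte char #1 = D8 A2.
Offset 2: leading byte 0xF2 = 11110010 → 4-byte char #2 = F2 B3 BA A5.
Offset 6: leading byte 0xCA = 11001010 → 2-byte char #3 = CA AF.
Offset 8: leading byte 0xE7 = 11100111 → 3-byte char #4 = E7 BF 95.
Leading byte 0xE7 = 11100111 matches 1110xxxx → 3-byte sequence.
Byte 1: 0xE7 = 11100111, payload 0111 (4 bits).
Byte 2: 0xBF = 10111111 (10xxxxxx ✓), payload 111111.
Byte 3: 0x95 = 10010101 (10xxxxxx ✓), payload 010101.
Concatenate: 0111111111010101 = 0x7FD5 (16 bits → U+7FD5).

U+7FD5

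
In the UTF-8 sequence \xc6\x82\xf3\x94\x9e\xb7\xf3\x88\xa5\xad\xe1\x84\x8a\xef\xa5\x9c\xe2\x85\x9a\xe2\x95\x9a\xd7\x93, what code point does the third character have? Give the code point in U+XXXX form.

U+C896D

Offset 0: leading byte 0xC6 = 11000110 → 2-byte char #1 = C6 82.
Offset 2: leading byte 0xF3 = 11110011 → 4-byte char #2 = F3 94 9E B7.
Offset 6: leading byte 0xF3 = 11110011 → 4-byte char #3 = F3 88 A5 AD.
Leading byte 0xF3 = 11110011 matches 11110xxx → 4-byte sequence.
Byte 1: 0xF3 = 11110011, payload 011 (3 bits).
Byte 2: 0x88 = 10001000 (10xxxxxx ✓), payload 001000.
Byte 3: 0xA5 = 10100101 (10xxxxxx ✓), payload 100101.
Byte 4: 0xAD = 10101101 (10xxxxxx ✓), payload 101101.
Concatenate: 011001000100101101101 = 0xC896D (21 bits → U+C896D).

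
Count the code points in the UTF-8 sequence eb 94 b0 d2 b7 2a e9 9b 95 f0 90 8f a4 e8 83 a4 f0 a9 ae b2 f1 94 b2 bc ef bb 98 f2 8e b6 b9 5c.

11

Byte at offset 0: 0xEB = 11101011 → 3-byte char (#1). Advance 3.
Byte at offset 3: 0xD2 = 11010010 → 2-byte char (#2). Advance 2.
Byte at offset 5: 0x2A = 00101010 → 1-byte char (#3). Advance 1.
Byte at offset 6: 0xE9 = 11101001 → 3-byte char (#4). Advance 3.
Byte at offset 9: 0xF0 = 11110000 → 4-byte char (#5). Advance 4.
Byte at offset 13: 0xE8 = 11101000 → 3-byte char (#6). Advance 3.
Byte at offset 16: 0xF0 = 11110000 → 4-byte char (#7). Advance 4.
Byte at offset 20: 0xF1 = 11110001 → 4-byte char (#8). Advance 4.
Byte at offset 24: 0xEF = 11101111 → 3-byte char (#9). Advance 3.
Byte at offset 27: 0xF2 = 11110010 → 4-byte char (#10). Advance 4.
Byte at offset 31: 0x5C = 01011100 → 1-byte char (#11). Advance 1.
Reached end at offset 32 after 11 code points.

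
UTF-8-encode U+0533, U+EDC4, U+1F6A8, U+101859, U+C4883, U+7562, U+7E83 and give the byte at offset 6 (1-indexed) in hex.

0xF0

1-indexed offset 6 is 0-indexed offset 5.
U+0533 → 2-byte form D4 B3 at offsets 0–1.
U+EDC4 → 3-byte form EE B7 84 at offsets 2–4.
U+1F6A8 → 4-byte form F0 9F 9A A8 at offsets 5–8.
Offset 5 falls in char 3's range; it's byte 1 of F0 9F 9A A8 = 0xF0.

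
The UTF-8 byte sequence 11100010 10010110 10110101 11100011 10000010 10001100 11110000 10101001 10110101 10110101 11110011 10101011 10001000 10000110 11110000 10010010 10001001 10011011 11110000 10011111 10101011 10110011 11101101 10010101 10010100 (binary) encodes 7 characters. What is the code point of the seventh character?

U+D554

Offset 0: leading byte 0xE2 = 11100010 → 3-byte char #1 = E2 96 B5.
Offset 3: leading byte 0xE3 = 11100011 → 3-byte char #2 = E3 82 8C.
Offset 6: leading byte 0xF0 = 11110000 → 4-byte char #3 = F0 A9 B5 B5.
Offset 10: leading byte 0xF3 = 11110011 → 4-byte char #4 = F3 AB 88 86.
Offset 14: leading byte 0xF0 = 11110000 → 4-byte char #5 = F0 92 89 9B.
Offset 18: leading byte 0xF0 = 11110000 → 4-byte char #6 = F0 9F AB B3.
Offset 22: leading byte 0xED = 11101101 → 3-byte char #7 = ED 95 94.
Leading byte 0xED = 11101101 matches 1110xxxx → 3-byte sequence.
Byte 1: 0xED = 11101101, payload 1101 (4 bits).
Byte 2: 0x95 = 10010101 (10xxxxxx ✓), payload 010101.
Byte 3: 0x94 = 10010100 (10xxxxxx ✓), payload 010100.
Concatenate: 1101010101010100 = 0xD554 (16 bits → U+D554).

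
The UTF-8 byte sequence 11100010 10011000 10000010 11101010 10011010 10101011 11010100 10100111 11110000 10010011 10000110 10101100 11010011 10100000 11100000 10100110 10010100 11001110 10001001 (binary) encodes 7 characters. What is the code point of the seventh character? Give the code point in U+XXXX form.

Offset 0: leading byte 0xE2 = 11100010 → 3-byte char #1 = E2 98 82.
Offset 3: leading byte 0xEA = 11101010 → 3-byte char #2 = EA 9A AB.
Offset 6: leading byte 0xD4 = 11010100 → 2-byte char #3 = D4 A7.
Offset 8: leading byte 0xF0 = 11110000 → 4-byte char #4 = F0 93 86 AC.
Offset 12: leading byte 0xD3 = 11010011 → 2-byte char #5 = D3 A0.
Offset 14: leading byte 0xE0 = 11100000 → 3-byte char #6 = E0 A6 94.
Offset 17: leading byte 0xCE = 11001110 → 2-byte char #7 = CE 89.
Leading byte 0xCE = 11001110 matches 110xxxxx → 2-byte sequence.
Byte 1: 0xCE = 11001110, payload 01110 (5 bits).
Byte 2: 0x89 = 10001001 (10xxxxxx ✓), payload 001001.
Concatenate: 01110001001 = 0x389 (11 bits → U+0389).

U+0389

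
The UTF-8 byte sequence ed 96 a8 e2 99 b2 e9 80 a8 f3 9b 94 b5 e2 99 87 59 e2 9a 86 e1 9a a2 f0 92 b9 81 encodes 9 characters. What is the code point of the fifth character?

Offset 0: leading byte 0xED = 11101101 → 3-byte char #1 = ED 96 A8.
Offset 3: leading byte 0xE2 = 11100010 → 3-byte char #2 = E2 99 B2.
Offset 6: leading byte 0xE9 = 11101001 → 3-byte char #3 = E9 80 A8.
Offset 9: leading byte 0xF3 = 11110011 → 4-byte char #4 = F3 9B 94 B5.
Offset 13: leading byte 0xE2 = 11100010 → 3-byte char #5 = E2 99 87.
Leading byte 0xE2 = 11100010 matches 1110xxxx → 3-byte sequence.
Byte 1: 0xE2 = 11100010, payload 0010 (4 bits).
Byte 2: 0x99 = 10011001 (10xxxxxx ✓), payload 011001.
Byte 3: 0x87 = 10000111 (10xxxxxx ✓), payload 000111.
Concatenate: 0010011001000111 = 0x2647 (16 bits → U+2647).

U+2647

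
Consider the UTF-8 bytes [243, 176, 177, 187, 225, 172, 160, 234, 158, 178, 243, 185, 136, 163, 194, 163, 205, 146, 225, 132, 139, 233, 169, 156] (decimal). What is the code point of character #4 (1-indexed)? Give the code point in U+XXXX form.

Offset 0: leading byte 0xF3 = 11110011 → 4-byte char #1 = F3 B0 B1 BB.
Offset 4: leading byte 0xE1 = 11100001 → 3-byte char #2 = E1 AC A0.
Offset 7: leading byte 0xEA = 11101010 → 3-byte char #3 = EA 9E B2.
Offset 10: leading byte 0xF3 = 11110011 → 4-byte char #4 = F3 B9 88 A3.
Leading byte 0xF3 = 11110011 matches 11110xxx → 4-byte sequence.
Byte 1: 0xF3 = 11110011, payload 011 (3 bits).
Byte 2: 0xB9 = 10111001 (10xxxxxx ✓), payload 111001.
Byte 3: 0x88 = 10001000 (10xxxxxx ✓), payload 001000.
Byte 4: 0xA3 = 10100011 (10xxxxxx ✓), payload 100011.
Concatenate: 011111001001000100011 = 0xF9223 (21 bits → U+F9223).

U+F9223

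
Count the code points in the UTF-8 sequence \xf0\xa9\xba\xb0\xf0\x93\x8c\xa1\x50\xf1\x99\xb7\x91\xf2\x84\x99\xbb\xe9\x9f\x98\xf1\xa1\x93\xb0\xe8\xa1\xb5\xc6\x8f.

Byte at offset 0: 0xF0 = 11110000 → 4-byte char (#1). Advance 4.
Byte at offset 4: 0xF0 = 11110000 → 4-byte char (#2). Advance 4.
Byte at offset 8: 0x50 = 01010000 → 1-byte char (#3). Advance 1.
Byte at offset 9: 0xF1 = 11110001 → 4-byte char (#4). Advance 4.
Byte at offset 13: 0xF2 = 11110010 → 4-byte char (#5). Advance 4.
Byte at offset 17: 0xE9 = 11101001 → 3-byte char (#6). Advance 3.
Byte at offset 20: 0xF1 = 11110001 → 4-byte char (#7). Advance 4.
Byte at offset 24: 0xE8 = 11101000 → 3-byte char (#8). Advance 3.
Byte at offset 27: 0xC6 = 11000110 → 2-byte char (#9). Advance 2.
Reached end at offset 29 after 9 code points.

9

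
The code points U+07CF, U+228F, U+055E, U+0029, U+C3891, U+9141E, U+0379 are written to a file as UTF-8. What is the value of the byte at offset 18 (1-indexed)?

1-indexed offset 18 is 0-indexed offset 17.
U+07CF → 2-byte form DF 8F at offsets 0–1.
U+228F → 3-byte form E2 8A 8F at offsets 2–4.
U+055E → 2-byte form D5 9E at offsets 5–6.
U+0029 → 1-byte form 29 at offsets 7–7.
U+C3891 → 4-byte form F3 83 A2 91 at offsets 8–11.
U+9141E → 4-byte form F2 91 90 9E at offsets 12–15.
U+0379 → 2-byte form CD B9 at offsets 16–17.
Offset 17 falls in char 7's range; it's byte 2 of CD B9 = 0xB9.

0xB9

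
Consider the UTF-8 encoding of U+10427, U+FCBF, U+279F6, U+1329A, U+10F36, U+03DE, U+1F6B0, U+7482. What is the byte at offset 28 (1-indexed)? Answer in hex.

0x82

1-indexed offset 28 is 0-indexed offset 27.
U+10427 → 4-byte form F0 90 90 A7 at offsets 0–3.
U+FCBF → 3-byte form EF B2 BF at offsets 4–6.
U+279F6 → 4-byte form F0 A7 A7 B6 at offsets 7–10.
U+1329A → 4-byte form F0 93 8A 9A at offsets 11–14.
U+10F36 → 4-byte form F0 90 BC B6 at offsets 15–18.
U+03DE → 2-byte form CF 9E at offsets 19–20.
U+1F6B0 → 4-byte form F0 9F 9A B0 at offsets 21–24.
U+7482 → 3-byte form E7 92 82 at offsets 25–27.
Offset 27 falls in char 8's range; it's byte 3 of E7 92 82 = 0x82.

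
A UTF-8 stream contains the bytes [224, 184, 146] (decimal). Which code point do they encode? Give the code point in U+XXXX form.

U+0E12

Leading byte 0xE0 = 11100000 matches 1110xxxx → 3-byte sequence.
Byte 1: 0xE0 = 11100000, payload 0000 (4 bits).
Byte 2: 0xB8 = 10111000 (10xxxxxx ✓), payload 111000.
Byte 3: 0x92 = 10010010 (10xxxxxx ✓), payload 010010.
Concatenate: 0000111000010010 = 0xE12 (16 bits → U+0E12).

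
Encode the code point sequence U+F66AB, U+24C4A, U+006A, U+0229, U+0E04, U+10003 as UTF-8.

U+F66AB: 4-byte form → F3 B6 9A AB.
U+24C4A: 4-byte form → F0 A4 B1 8A.
U+006A: 1-byte form → 6A.
U+0229: 2-byte form → C8 A9.
U+0E04: 3-byte form → E0 B8 84.
U+10003: 4-byte form → F0 90 80 83.
Concatenated (18 bytes): F3 B6 9A AB F0 A4 B1 8A 6A C8 A9 E0 B8 84 F0 90 80 83.

F3 B6 9A AB F0 A4 B1 8A 6A C8 A9 E0 B8 84 F0 90 80 83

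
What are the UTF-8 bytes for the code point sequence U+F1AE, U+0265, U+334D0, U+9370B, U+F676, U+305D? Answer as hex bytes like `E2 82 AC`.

U+F1AE: 3-byte form → EF 86 AE.
U+0265: 2-byte form → C9 A5.
U+334D0: 4-byte form → F0 B3 93 90.
U+9370B: 4-byte form → F2 93 9C 8B.
U+F676: 3-byte form → EF 99 B6.
U+305D: 3-byte form → E3 81 9D.
Concatenated (19 bytes): EF 86 AE C9 A5 F0 B3 93 90 F2 93 9C 8B EF 99 B6 E3 81 9D.

EF 86 AE C9 A5 F0 B3 93 90 F2 93 9C 8B EF 99 B6 E3 81 9D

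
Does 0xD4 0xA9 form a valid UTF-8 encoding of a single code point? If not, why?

valid

Leading byte 0xD4 = 11010100 → 2-byte form.
Continuation bytes 0xA9=10101001 all match 10xxxxxx.
Decoded value 0x529 is ≥ 0x80 (shortest form) and not a surrogate.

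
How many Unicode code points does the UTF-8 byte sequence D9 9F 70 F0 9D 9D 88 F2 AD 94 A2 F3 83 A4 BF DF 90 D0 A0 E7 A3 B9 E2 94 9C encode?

9

Byte at offset 0: 0xD9 = 11011001 → 2-byte char (#1). Advance 2.
Byte at offset 2: 0x70 = 01110000 → 1-byte char (#2). Advance 1.
Byte at offset 3: 0xF0 = 11110000 → 4-byte char (#3). Advance 4.
Byte at offset 7: 0xF2 = 11110010 → 4-byte char (#4). Advance 4.
Byte at offset 11: 0xF3 = 11110011 → 4-byte char (#5). Advance 4.
Byte at offset 15: 0xDF = 11011111 → 2-byte char (#6). Advance 2.
Byte at offset 17: 0xD0 = 11010000 → 2-byte char (#7). Advance 2.
Byte at offset 19: 0xE7 = 11100111 → 3-byte char (#8). Advance 3.
Byte at offset 22: 0xE2 = 11100010 → 3-byte char (#9). Advance 3.
Reached end at offset 25 after 9 code points.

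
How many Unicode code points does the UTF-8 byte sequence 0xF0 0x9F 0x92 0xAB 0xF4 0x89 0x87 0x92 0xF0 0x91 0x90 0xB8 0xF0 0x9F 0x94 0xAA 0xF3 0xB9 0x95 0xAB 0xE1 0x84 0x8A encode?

Byte at offset 0: 0xF0 = 11110000 → 4-byte char (#1). Advance 4.
Byte at offset 4: 0xF4 = 11110100 → 4-byte char (#2). Advance 4.
Byte at offset 8: 0xF0 = 11110000 → 4-byte char (#3). Advance 4.
Byte at offset 12: 0xF0 = 11110000 → 4-byte char (#4). Advance 4.
Byte at offset 16: 0xF3 = 11110011 → 4-byte char (#5). Advance 4.
Byte at offset 20: 0xE1 = 11100001 → 3-byte char (#6). Advance 3.
Reached end at offset 23 after 6 code points.

6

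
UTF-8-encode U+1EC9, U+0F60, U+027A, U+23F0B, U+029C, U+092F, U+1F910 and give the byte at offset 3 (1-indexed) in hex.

1-indexed offset 3 is 0-indexed offset 2.
U+1EC9 → 3-byte form E1 BB 89 at offsets 0–2.
Offset 2 falls in char 1's range; it's byte 3 of E1 BB 89 = 0x89.

0x89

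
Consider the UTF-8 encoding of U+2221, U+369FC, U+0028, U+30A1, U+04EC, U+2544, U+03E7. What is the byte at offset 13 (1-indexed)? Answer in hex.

1-indexed offset 13 is 0-indexed offset 12.
U+2221 → 3-byte form E2 88 A1 at offsets 0–2.
U+369FC → 4-byte form F0 B6 A7 BC at offsets 3–6.
U+0028 → 1-byte form 28 at offsets 7–7.
U+30A1 → 3-byte form E3 82 A1 at offsets 8–10.
U+04EC → 2-byte form D3 AC at offsets 11–12.
Offset 12 falls in char 5's range; it's byte 2 of D3 AC = 0xAC.

0xAC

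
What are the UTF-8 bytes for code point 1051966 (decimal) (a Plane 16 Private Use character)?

U+100D3E = 0x100D3E = 1051966 decimal. In range U+10000–U+10FFFF → 4-byte form: 11110xxx 10xxxxxx 10xxxxxx 10xxxxxx.
Binary (21 bits): 100000000110100111110.
Split 3+6+6+6: 100 | 000000 | 110100 | 111110.
Byte 1: 11110100 = 0xF4.
Byte 2: 10000000 = 0x80.
Byte 3: 10110100 = 0xB4.
Byte 4: 10111110 = 0xBE.

F4 80 B4 BE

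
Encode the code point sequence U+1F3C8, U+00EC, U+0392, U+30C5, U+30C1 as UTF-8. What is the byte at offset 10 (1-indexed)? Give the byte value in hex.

1-indexed offset 10 is 0-indexed offset 9.
U+1F3C8 → 4-byte form F0 9F 8F 88 at offsets 0–3.
U+00EC → 2-byte form C3 AC at offsets 4–5.
U+0392 → 2-byte form CE 92 at offsets 6–7.
U+30C5 → 3-byte form E3 83 85 at offsets 8–10.
Offset 9 falls in char 4's range; it's byte 2 of E3 83 85 = 0x83.

0x83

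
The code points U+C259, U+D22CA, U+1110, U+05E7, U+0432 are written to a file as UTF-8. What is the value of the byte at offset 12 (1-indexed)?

0xA7

1-indexed offset 12 is 0-indexed offset 11.
U+C259 → 3-byte form EC 89 99 at offsets 0–2.
U+D22CA → 4-byte form F3 92 8B 8A at offsets 3–6.
U+1110 → 3-byte form E1 84 90 at offsets 7–9.
U+05E7 → 2-byte form D7 A7 at offsets 10–11.
Offset 11 falls in char 4's range; it's byte 2 of D7 A7 = 0xA7.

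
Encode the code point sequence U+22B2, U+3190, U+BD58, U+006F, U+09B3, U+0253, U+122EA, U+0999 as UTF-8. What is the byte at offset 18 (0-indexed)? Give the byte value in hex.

U+22B2 → 3-byte form E2 8A B2 at offsets 0–2.
U+3190 → 3-byte form E3 86 90 at offsets 3–5.
U+BD58 → 3-byte form EB B5 98 at offsets 6–8.
U+006F → 1-byte form 6F at offsets 9–9.
U+09B3 → 3-byte form E0 A6 B3 at offsets 10–12.
U+0253 → 2-byte form C9 93 at offsets 13–14.
U+122EA → 4-byte form F0 92 8B AA at offsets 15–18.
Offset 18 falls in char 7's range; it's byte 4 of F0 92 8B AA = 0xAA.

0xAA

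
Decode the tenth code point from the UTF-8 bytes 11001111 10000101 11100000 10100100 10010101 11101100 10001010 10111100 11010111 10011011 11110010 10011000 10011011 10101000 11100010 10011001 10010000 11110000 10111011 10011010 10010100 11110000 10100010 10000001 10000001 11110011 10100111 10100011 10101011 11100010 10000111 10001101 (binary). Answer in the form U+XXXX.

Offset 0: leading byte 0xCF = 11001111 → 2-byte char #1 = CF 85.
Offset 2: leading byte 0xE0 = 11100000 → 3-byte char #2 = E0 A4 95.
Offset 5: leading byte 0xEC = 11101100 → 3-byte char #3 = EC 8A BC.
Offset 8: leading byte 0xD7 = 11010111 → 2-byte char #4 = D7 9B.
Offset 10: leading byte 0xF2 = 11110010 → 4-byte char #5 = F2 98 9B A8.
Offset 14: leading byte 0xE2 = 11100010 → 3-byte char #6 = E2 99 90.
Offset 17: leading byte 0xF0 = 11110000 → 4-byte char #7 = F0 BB 9A 94.
Offset 21: leading byte 0xF0 = 11110000 → 4-byte char #8 = F0 A2 81 81.
Offset 25: leading byte 0xF3 = 11110011 → 4-byte char #9 = F3 A7 A3 AB.
Offset 29: leading byte 0xE2 = 11100010 → 3-byte char #10 = E2 87 8D.
Leading byte 0xE2 = 11100010 matches 1110xxxx → 3-byte sequence.
Byte 1: 0xE2 = 11100010, payload 0010 (4 bits).
Byte 2: 0x87 = 10000111 (10xxxxxx ✓), payload 000111.
Byte 3: 0x8D = 10001101 (10xxxxxx ✓), payload 001101.
Concatenate: 0010000111001101 = 0x21CD (16 bits → U+21CD).

U+21CD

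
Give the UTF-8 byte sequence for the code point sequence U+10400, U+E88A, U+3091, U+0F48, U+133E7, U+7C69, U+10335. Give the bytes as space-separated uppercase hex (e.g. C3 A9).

F0 90 90 80 EE A2 8A E3 82 91 E0 BD 88 F0 93 8F A7 E7 B1 A9 F0 90 8C B5

U+10400: 4-byte form → F0 90 90 80.
U+E88A: 3-byte form → EE A2 8A.
U+3091: 3-byte form → E3 82 91.
U+0F48: 3-byte form → E0 BD 88.
U+133E7: 4-byte form → F0 93 8F A7.
U+7C69: 3-byte form → E7 B1 A9.
U+10335: 4-byte form → F0 90 8C B5.
Concatenated (24 bytes): F0 90 90 80 EE A2 8A E3 82 91 E0 BD 88 F0 93 8F A7 E7 B1 A9 F0 90 8C B5.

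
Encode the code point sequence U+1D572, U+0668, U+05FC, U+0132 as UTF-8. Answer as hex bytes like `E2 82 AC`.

U+1D572: 4-byte form → F0 9D 95 B2.
U+0668: 2-byte form → D9 A8.
U+05FC: 2-byte form → D7 BC.
U+0132: 2-byte form → C4 B2.
Concatenated (10 bytes): F0 9D 95 B2 D9 A8 D7 BC C4 B2.

F0 9D 95 B2 D9 A8 D7 BC C4 B2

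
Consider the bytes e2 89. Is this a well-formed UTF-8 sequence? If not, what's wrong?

invalid (sequence truncated)

Leading byte 0xE2 = 11100010 → 3-byte form, but only 2 bytes are present.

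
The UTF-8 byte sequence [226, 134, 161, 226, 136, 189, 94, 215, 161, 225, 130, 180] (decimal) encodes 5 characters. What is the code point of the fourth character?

U+05E1

Offset 0: leading byte 0xE2 = 11100010 → 3-byte char #1 = E2 86 A1.
Offset 3: leading byte 0xE2 = 11100010 → 3-byte char #2 = E2 88 BD.
Offset 6: leading byte 0x5E = 01011110 → 1-byte char #3 = 5E.
Offset 7: leading byte 0xD7 = 11010111 → 2-byte char #4 = D7 A1.
Leading byte 0xD7 = 11010111 matches 110xxxxx → 2-byte sequence.
Byte 1: 0xD7 = 11010111, payload 10111 (5 bits).
Byte 2: 0xA1 = 10100001 (10xxxxxx ✓), payload 100001.
Concatenate: 10111100001 = 0x5E1 (11 bits → U+05E1).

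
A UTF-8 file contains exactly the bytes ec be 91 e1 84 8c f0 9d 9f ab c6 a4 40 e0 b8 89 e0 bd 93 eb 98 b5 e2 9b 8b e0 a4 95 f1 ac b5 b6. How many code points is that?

11

Byte at offset 0: 0xEC = 11101100 → 3-byte char (#1). Advance 3.
Byte at offset 3: 0xE1 = 11100001 → 3-byte char (#2). Advance 3.
Byte at offset 6: 0xF0 = 11110000 → 4-byte char (#3). Advance 4.
Byte at offset 10: 0xC6 = 11000110 → 2-byte char (#4). Advance 2.
Byte at offset 12: 0x40 = 01000000 → 1-byte char (#5). Advance 1.
Byte at offset 13: 0xE0 = 11100000 → 3-byte char (#6). Advance 3.
Byte at offset 16: 0xE0 = 11100000 → 3-byte char (#7). Advance 3.
Byte at offset 19: 0xEB = 11101011 → 3-byte char (#8). Advance 3.
Byte at offset 22: 0xE2 = 11100010 → 3-byte char (#9). Advance 3.
Byte at offset 25: 0xE0 = 11100000 → 3-byte char (#10). Advance 3.
Byte at offset 28: 0xF1 = 11110001 → 4-byte char (#11). Advance 4.
Reached end at offset 32 after 11 code points.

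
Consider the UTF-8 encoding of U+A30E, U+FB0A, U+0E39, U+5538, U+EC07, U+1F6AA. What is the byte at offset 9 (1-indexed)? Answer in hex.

1-indexed offset 9 is 0-indexed offset 8.
U+A30E → 3-byte form EA 8C 8E at offsets 0–2.
U+FB0A → 3-byte form EF AC 8A at offsets 3–5.
U+0E39 → 3-byte form E0 B8 B9 at offsets 6–8.
Offset 8 falls in char 3's range; it's byte 3 of E0 B8 B9 = 0xB9.

0xB9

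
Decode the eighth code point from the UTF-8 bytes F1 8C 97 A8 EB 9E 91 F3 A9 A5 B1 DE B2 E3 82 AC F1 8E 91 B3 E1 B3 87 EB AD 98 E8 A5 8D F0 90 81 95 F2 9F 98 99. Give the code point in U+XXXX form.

Offset 0: leading byte 0xF1 = 11110001 → 4-byte char #1 = F1 8C 97 A8.
Offset 4: leading byte 0xEB = 11101011 → 3-byte char #2 = EB 9E 91.
Offset 7: leading byte 0xF3 = 11110011 → 4-byte char #3 = F3 A9 A5 B1.
Offset 11: leading byte 0xDE = 11011110 → 2-byte char #4 = DE B2.
Offset 13: leading byte 0xE3 = 11100011 → 3-byte char #5 = E3 82 AC.
Offset 16: leading byte 0xF1 = 11110001 → 4-byte char #6 = F1 8E 91 B3.
Offset 20: leading byte 0xE1 = 11100001 → 3-byte char #7 = E1 B3 87.
Offset 23: leading byte 0xEB = 11101011 → 3-byte char #8 = EB AD 98.
Leading byte 0xEB = 11101011 matches 1110xxxx → 3-byte sequence.
Byte 1: 0xEB = 11101011, payload 1011 (4 bits).
Byte 2: 0xAD = 10101101 (10xxxxxx ✓), payload 101101.
Byte 3: 0x98 = 10011000 (10xxxxxx ✓), payload 011000.
Concatenate: 1011101101011000 = 0xBB58 (16 bits → U+BB58).

U+BB58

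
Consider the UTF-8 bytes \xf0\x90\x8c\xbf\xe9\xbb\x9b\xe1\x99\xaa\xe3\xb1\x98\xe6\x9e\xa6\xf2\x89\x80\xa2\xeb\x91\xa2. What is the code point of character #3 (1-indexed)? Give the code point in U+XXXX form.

Offset 0: leading byte 0xF0 = 11110000 → 4-byte char #1 = F0 90 8C BF.
Offset 4: leading byte 0xE9 = 11101001 → 3-byte char #2 = E9 BB 9B.
Offset 7: leading byte 0xE1 = 11100001 → 3-byte char #3 = E1 99 AA.
Leading byte 0xE1 = 11100001 matches 1110xxxx → 3-byte sequence.
Byte 1: 0xE1 = 11100001, payload 0001 (4 bits).
Byte 2: 0x99 = 10011001 (10xxxxxx ✓), payload 011001.
Byte 3: 0xAA = 10101010 (10xxxxxx ✓), payload 101010.
Concatenate: 0001011001101010 = 0x166A (16 bits → U+166A).

U+166A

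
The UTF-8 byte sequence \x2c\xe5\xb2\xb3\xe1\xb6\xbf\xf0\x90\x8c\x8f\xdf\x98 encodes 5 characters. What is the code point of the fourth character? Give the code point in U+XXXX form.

U+1030F

Offset 0: leading byte 0x2C = 00101100 → 1-byte char #1 = 2C.
Offset 1: leading byte 0xE5 = 11100101 → 3-byte char #2 = E5 B2 B3.
Offset 4: leading byte 0xE1 = 11100001 → 3-byte char #3 = E1 B6 BF.
Offset 7: leading byte 0xF0 = 11110000 → 4-byte char #4 = F0 90 8C 8F.
Leading byte 0xF0 = 11110000 matches 11110xxx → 4-byte sequence.
Byte 1: 0xF0 = 11110000, payload 000 (3 bits).
Byte 2: 0x90 = 10010000 (10xxxxxx ✓), payload 010000.
Byte 3: 0x8C = 10001100 (10xxxxxx ✓), payload 001100.
Byte 4: 0x8F = 10001111 (10xxxxxx ✓), payload 001111.
Concatenate: 000010000001100001111 = 0x1030F (21 bits → U+1030F).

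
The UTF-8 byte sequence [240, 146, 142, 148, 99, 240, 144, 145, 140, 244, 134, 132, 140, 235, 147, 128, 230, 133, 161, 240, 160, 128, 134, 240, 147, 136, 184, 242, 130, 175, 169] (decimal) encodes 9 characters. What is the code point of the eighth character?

Offset 0: leading byte 0xF0 = 11110000 → 4-byte char #1 = F0 92 8E 94.
Offset 4: leading byte 0x63 = 01100011 → 1-byte char #2 = 63.
Offset 5: leading byte 0xF0 = 11110000 → 4-byte char #3 = F0 90 91 8C.
Offset 9: leading byte 0xF4 = 11110100 → 4-byte char #4 = F4 86 84 8C.
Offset 13: leading byte 0xEB = 11101011 → 3-byte char #5 = EB 93 80.
Offset 16: leading byte 0xE6 = 11100110 → 3-byte char #6 = E6 85 A1.
Offset 19: leading byte 0xF0 = 11110000 → 4-byte char #7 = F0 A0 80 86.
Offset 23: leading byte 0xF0 = 11110000 → 4-byte char #8 = F0 93 88 B8.
Leading byte 0xF0 = 11110000 matches 11110xxx → 4-byte sequence.
Byte 1: 0xF0 = 11110000, payload 000 (3 bits).
Byte 2: 0x93 = 10010011 (10xxxxxx ✓), payload 010011.
Byte 3: 0x88 = 10001000 (10xxxxxx ✓), payload 001000.
Byte 4: 0xB8 = 10111000 (10xxxxxx ✓), payload 111000.
Concatenate: 000010011001000111000 = 0x13238 (21 bits → U+13238).

U+13238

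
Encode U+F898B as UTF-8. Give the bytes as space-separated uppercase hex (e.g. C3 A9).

U+F898B = 0xF898B = 1018251 decimal. In range U+10000–U+10FFFF → 4-byte form: 11110xxx 10xxxxxx 10xxxxxx 10xxxxxx.
Binary (21 bits): 011111000100110001011.
Split 3+6+6+6: 011 | 111000 | 100110 | 001011.
Byte 1: 11110011 = 0xF3.
Byte 2: 10111000 = 0xB8.
Byte 3: 10100110 = 0xA6.
Byte 4: 10001011 = 0x8B.

F3 B8 A6 8B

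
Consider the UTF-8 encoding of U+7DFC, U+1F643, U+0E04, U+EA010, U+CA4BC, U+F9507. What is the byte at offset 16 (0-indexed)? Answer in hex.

0x92

U+7DFC → 3-byte form E7 B7 BC at offsets 0–2.
U+1F643 → 4-byte form F0 9F 99 83 at offsets 3–6.
U+0E04 → 3-byte form E0 B8 84 at offsets 7–9.
U+EA010 → 4-byte form F3 AA 80 90 at offsets 10–13.
U+CA4BC → 4-byte form F3 8A 92 BC at offsets 14–17.
Offset 16 falls in char 5's range; it's byte 3 of F3 8A 92 BC = 0x92.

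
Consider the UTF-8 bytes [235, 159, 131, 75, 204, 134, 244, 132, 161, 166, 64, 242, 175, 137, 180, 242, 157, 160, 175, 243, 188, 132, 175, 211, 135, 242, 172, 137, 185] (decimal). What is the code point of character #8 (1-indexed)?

U+FC12F

Offset 0: leading byte 0xEB = 11101011 → 3-byte char #1 = EB 9F 83.
Offset 3: leading byte 0x4B = 01001011 → 1-byte char #2 = 4B.
Offset 4: leading byte 0xCC = 11001100 → 2-byte char #3 = CC 86.
Offset 6: leading byte 0xF4 = 11110100 → 4-byte char #4 = F4 84 A1 A6.
Offset 10: leading byte 0x40 = 01000000 → 1-byte char #5 = 40.
Offset 11: leading byte 0xF2 = 11110010 → 4-byte char #6 = F2 AF 89 B4.
Offset 15: leading byte 0xF2 = 11110010 → 4-byte char #7 = F2 9D A0 AF.
Offset 19: leading byte 0xF3 = 11110011 → 4-byte char #8 = F3 BC 84 AF.
Leading byte 0xF3 = 11110011 matches 11110xxx → 4-byte sequence.
Byte 1: 0xF3 = 11110011, payload 011 (3 bits).
Byte 2: 0xBC = 10111100 (10xxxxxx ✓), payload 111100.
Byte 3: 0x84 = 10000100 (10xxxxxx ✓), payload 000100.
Byte 4: 0xAF = 10101111 (10xxxxxx ✓), payload 101111.
Concatenate: 011111100000100101111 = 0xFC12F (21 bits → U+FC12F).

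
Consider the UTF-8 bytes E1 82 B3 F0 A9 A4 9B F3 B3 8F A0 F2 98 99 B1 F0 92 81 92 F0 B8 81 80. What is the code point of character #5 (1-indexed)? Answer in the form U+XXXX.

U+12052

Offset 0: leading byte 0xE1 = 11100001 → 3-byte char #1 = E1 82 B3.
Offset 3: leading byte 0xF0 = 11110000 → 4-byte char #2 = F0 A9 A4 9B.
Offset 7: leading byte 0xF3 = 11110011 → 4-byte char #3 = F3 B3 8F A0.
Offset 11: leading byte 0xF2 = 11110010 → 4-byte char #4 = F2 98 99 B1.
Offset 15: leading byte 0xF0 = 11110000 → 4-byte char #5 = F0 92 81 92.
Leading byte 0xF0 = 11110000 matches 11110xxx → 4-byte sequence.
Byte 1: 0xF0 = 11110000, payload 000 (3 bits).
Byte 2: 0x92 = 10010010 (10xxxxxx ✓), payload 010010.
Byte 3: 0x81 = 10000001 (10xxxxxx ✓), payload 000001.
Byte 4: 0x92 = 10010010 (10xxxxxx ✓), payload 010010.
Concatenate: 000010010000001010010 = 0x12052 (21 bits → U+12052).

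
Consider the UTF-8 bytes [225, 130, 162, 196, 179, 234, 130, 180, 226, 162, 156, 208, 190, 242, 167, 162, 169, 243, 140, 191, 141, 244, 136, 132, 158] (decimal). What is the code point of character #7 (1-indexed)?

Offset 0: leading byte 0xE1 = 11100001 → 3-byte char #1 = E1 82 A2.
Offset 3: leading byte 0xC4 = 11000100 → 2-byte char #2 = C4 B3.
Offset 5: leading byte 0xEA = 11101010 → 3-byte char #3 = EA 82 B4.
Offset 8: leading byte 0xE2 = 11100010 → 3-byte char #4 = E2 A2 9C.
Offset 11: leading byte 0xD0 = 11010000 → 2-byte char #5 = D0 BE.
Offset 13: leading byte 0xF2 = 11110010 → 4-byte char #6 = F2 A7 A2 A9.
Offset 17: leading byte 0xF3 = 11110011 → 4-byte char #7 = F3 8C BF 8D.
Leading byte 0xF3 = 11110011 matches 11110xxx → 4-byte sequence.
Byte 1: 0xF3 = 11110011, payload 011 (3 bits).
Byte 2: 0x8C = 10001100 (10xxxxxx ✓), payload 001100.
Byte 3: 0xBF = 10111111 (10xxxxxx ✓), payload 111111.
Byte 4: 0x8D = 10001101 (10xxxxxx ✓), payload 001101.
Concatenate: 011001100111111001101 = 0xCCFCD (21 bits → U+CCFCD).

U+CCFCD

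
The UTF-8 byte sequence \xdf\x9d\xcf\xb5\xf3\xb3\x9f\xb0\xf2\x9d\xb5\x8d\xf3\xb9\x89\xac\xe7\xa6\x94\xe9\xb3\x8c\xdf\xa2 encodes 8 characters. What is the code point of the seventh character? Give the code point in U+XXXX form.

U+9CCC

Offset 0: leading byte 0xDF = 11011111 → 2-byte char #1 = DF 9D.
Offset 2: leading byte 0xCF = 11001111 → 2-byte char #2 = CF B5.
Offset 4: leading byte 0xF3 = 11110011 → 4-byte char #3 = F3 B3 9F B0.
Offset 8: leading byte 0xF2 = 11110010 → 4-byte char #4 = F2 9D B5 8D.
Offset 12: leading byte 0xF3 = 11110011 → 4-byte char #5 = F3 B9 89 AC.
Offset 16: leading byte 0xE7 = 11100111 → 3-byte char #6 = E7 A6 94.
Offset 19: leading byte 0xE9 = 11101001 → 3-byte char #7 = E9 B3 8C.
Leading byte 0xE9 = 11101001 matches 1110xxxx → 3-byte sequence.
Byte 1: 0xE9 = 11101001, payload 1001 (4 bits).
Byte 2: 0xB3 = 10110011 (10xxxxxx ✓), payload 110011.
Byte 3: 0x8C = 10001100 (10xxxxxx ✓), payload 001100.
Concatenate: 1001110011001100 = 0x9CCC (16 bits → U+9CCC).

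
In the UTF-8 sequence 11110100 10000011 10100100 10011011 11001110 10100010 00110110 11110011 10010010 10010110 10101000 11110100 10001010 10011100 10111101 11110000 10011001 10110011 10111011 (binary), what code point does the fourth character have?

U+D25A8

Offset 0: leading byte 0xF4 = 11110100 → 4-byte char #1 = F4 83 A4 9B.
Offset 4: leading byte 0xCE = 11001110 → 2-byte char #2 = CE A2.
Offset 6: leading byte 0x36 = 00110110 → 1-byte char #3 = 36.
Offset 7: leading byte 0xF3 = 11110011 → 4-byte char #4 = F3 92 96 A8.
Leading byte 0xF3 = 11110011 matches 11110xxx → 4-byte sequence.
Byte 1: 0xF3 = 11110011, payload 011 (3 bits).
Byte 2: 0x92 = 10010010 (10xxxxxx ✓), payload 010010.
Byte 3: 0x96 = 10010110 (10xxxxxx ✓), payload 010110.
Byte 4: 0xA8 = 10101000 (10xxxxxx ✓), payload 101000.
Concatenate: 011010010010110101000 = 0xD25A8 (21 bits → U+D25A8).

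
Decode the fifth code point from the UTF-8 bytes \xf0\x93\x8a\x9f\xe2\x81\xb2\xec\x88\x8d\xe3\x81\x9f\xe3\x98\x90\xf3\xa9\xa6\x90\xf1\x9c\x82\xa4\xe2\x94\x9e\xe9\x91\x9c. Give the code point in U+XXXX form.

Offset 0: leading byte 0xF0 = 11110000 → 4-byte char #1 = F0 93 8A 9F.
Offset 4: leading byte 0xE2 = 11100010 → 3-byte char #2 = E2 81 B2.
Offset 7: leading byte 0xEC = 11101100 → 3-byte char #3 = EC 88 8D.
Offset 10: leading byte 0xE3 = 11100011 → 3-byte char #4 = E3 81 9F.
Offset 13: leading byte 0xE3 = 11100011 → 3-byte char #5 = E3 98 90.
Leading byte 0xE3 = 11100011 matches 1110xxxx → 3-byte sequence.
Byte 1: 0xE3 = 11100011, payload 0011 (4 bits).
Byte 2: 0x98 = 10011000 (10xxxxxx ✓), payload 011000.
Byte 3: 0x90 = 10010000 (10xxxxxx ✓), payload 010000.
Concatenate: 0011011000010000 = 0x3610 (16 bits → U+3610).

U+3610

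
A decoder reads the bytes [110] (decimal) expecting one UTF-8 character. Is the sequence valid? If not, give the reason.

valid

Leading byte 0x6E = 01101110 → 1-byte form.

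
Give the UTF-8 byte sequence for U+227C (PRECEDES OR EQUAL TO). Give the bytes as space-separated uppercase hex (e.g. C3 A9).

E2 89 BC

U+227C = 0x227C = 8828 decimal. In range U+0800–U+FFFF → 3-byte form: 1110xxxx 10xxxxxx 10xxxxxx.
Binary (16 bits): 0010001001111100.
Split 4+6+6: 0010 | 001001 | 111100.
Byte 1: 11100010 = 0xE2.
Byte 2: 10001001 = 0x89.
Byte 3: 10111100 = 0xBC.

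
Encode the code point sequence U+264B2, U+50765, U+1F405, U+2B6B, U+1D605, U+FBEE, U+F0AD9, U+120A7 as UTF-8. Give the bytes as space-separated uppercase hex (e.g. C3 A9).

U+264B2: 4-byte form → F0 A6 92 B2.
U+50765: 4-byte form → F1 90 9D A5.
U+1F405: 4-byte form → F0 9F 90 85.
U+2B6B: 3-byte form → E2 AD AB.
U+1D605: 4-byte form → F0 9D 98 85.
U+FBEE: 3-byte form → EF AF AE.
U+F0AD9: 4-byte form → F3 B0 AB 99.
U+120A7: 4-byte form → F0 92 82 A7.
Concatenated (30 bytes): F0 A6 92 B2 F1 90 9D A5 F0 9F 90 85 E2 AD AB F0 9D 98 85 EF AF AE F3 B0 AB 99 F0 92 82 A7.

F0 A6 92 B2 F1 90 9D A5 F0 9F 90 85 E2 AD AB F0 9D 98 85 EF AF AE F3 B0 AB 99 F0 92 82 A7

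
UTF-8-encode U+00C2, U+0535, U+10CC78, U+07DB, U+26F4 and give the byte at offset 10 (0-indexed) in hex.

U+00C2 → 2-byte form C3 82 at offsets 0–1.
U+0535 → 2-byte form D4 B5 at offsets 2–3.
U+10CC78 → 4-byte form F4 8C B1 B8 at offsets 4–7.
U+07DB → 2-byte form DF 9B at offsets 8–9.
U+26F4 → 3-byte form E2 9B B4 at offsets 10–12.
Offset 10 falls in char 5's range; it's byte 1 of E2 9B B4 = 0xE2.

0xE2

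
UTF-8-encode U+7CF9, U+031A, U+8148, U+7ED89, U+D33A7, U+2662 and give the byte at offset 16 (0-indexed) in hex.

U+7CF9 → 3-byte form E7 B3 B9 at offsets 0–2.
U+031A → 2-byte form CC 9A at offsets 3–4.
U+8148 → 3-byte form E8 85 88 at offsets 5–7.
U+7ED89 → 4-byte form F1 BE B6 89 at offsets 8–11.
U+D33A7 → 4-byte form F3 93 8E A7 at offsets 12–15.
U+2662 → 3-byte form E2 99 A2 at offsets 16–18.
Offset 16 falls in char 6's range; it's byte 1 of E2 99 A2 = 0xE2.

0xE2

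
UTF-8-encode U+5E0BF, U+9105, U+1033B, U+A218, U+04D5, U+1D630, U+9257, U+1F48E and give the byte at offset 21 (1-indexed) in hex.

0xE9

1-indexed offset 21 is 0-indexed offset 20.
U+5E0BF → 4-byte form F1 9E 82 BF at offsets 0–3.
U+9105 → 3-byte form E9 84 85 at offsets 4–6.
U+1033B → 4-byte form F0 90 8C BB at offsets 7–10.
U+A218 → 3-byte form EA 88 98 at offsets 11–13.
U+04D5 → 2-byte form D3 95 at offsets 14–15.
U+1D630 → 4-byte form F0 9D 98 B0 at offsets 16–19.
U+9257 → 3-byte form E9 89 97 at offsets 20–22.
Offset 20 falls in char 7's range; it's byte 1 of E9 89 97 = 0xE9.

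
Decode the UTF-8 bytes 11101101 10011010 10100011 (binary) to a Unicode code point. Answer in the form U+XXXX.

Leading byte 0xED = 11101101 matches 1110xxxx → 3-byte sequence.
Byte 1: 0xED = 11101101, payload 1101 (4 bits).
Byte 2: 0x9A = 10011010 (10xxxxxx ✓), payload 011010.
Byte 3: 0xA3 = 10100011 (10xxxxxx ✓), payload 100011.
Concatenate: 1101011010100011 = 0xD6A3 (16 bits → U+D6A3).

U+D6A3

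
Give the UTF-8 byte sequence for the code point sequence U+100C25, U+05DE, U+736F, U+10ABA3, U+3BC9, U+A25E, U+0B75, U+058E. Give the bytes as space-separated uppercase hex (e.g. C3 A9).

U+100C25: 4-byte form → F4 80 B0 A5.
U+05DE: 2-byte form → D7 9E.
U+736F: 3-byte form → E7 8D AF.
U+10ABA3: 4-byte form → F4 8A AE A3.
U+3BC9: 3-byte form → E3 AF 89.
U+A25E: 3-byte form → EA 89 9E.
U+0B75: 3-byte form → E0 AD B5.
U+058E: 2-byte form → D6 8E.
Concatenated (24 bytes): F4 80 B0 A5 D7 9E E7 8D AF F4 8A AE A3 E3 AF 89 EA 89 9E E0 AD B5 D6 8E.

F4 80 B0 A5 D7 9E E7 8D AF F4 8A AE A3 E3 AF 89 EA 89 9E E0 AD B5 D6 8E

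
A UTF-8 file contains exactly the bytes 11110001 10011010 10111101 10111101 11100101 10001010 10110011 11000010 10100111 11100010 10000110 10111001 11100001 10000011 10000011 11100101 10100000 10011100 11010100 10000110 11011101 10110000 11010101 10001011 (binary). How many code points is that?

Byte at offset 0: 0xF1 = 11110001 → 4-byte char (#1). Advance 4.
Byte at offset 4: 0xE5 = 11100101 → 3-byte char (#2). Advance 3.
Byte at offset 7: 0xC2 = 11000010 → 2-byte char (#3). Advance 2.
Byte at offset 9: 0xE2 = 11100010 → 3-byte char (#4). Advance 3.
Byte at offset 12: 0xE1 = 11100001 → 3-byte char (#5). Advance 3.
Byte at offset 15: 0xE5 = 11100101 → 3-byte char (#6). Advance 3.
Byte at offset 18: 0xD4 = 11010100 → 2-byte char (#7). Advance 2.
Byte at offset 20: 0xDD = 11011101 → 2-byte char (#8). Advance 2.
Byte at offset 22: 0xD5 = 11010101 → 2-byte char (#9). Advance 2.
Reached end at offset 24 after 9 code points.

9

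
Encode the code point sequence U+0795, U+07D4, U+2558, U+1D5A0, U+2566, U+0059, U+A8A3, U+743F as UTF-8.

U+0795: 2-byte form → DE 95.
U+07D4: 2-byte form → DF 94.
U+2558: 3-byte form → E2 95 98.
U+1D5A0: 4-byte form → F0 9D 96 A0.
U+2566: 3-byte form → E2 95 A6.
U+0059: 1-byte form → 59.
U+A8A3: 3-byte form → EA A2 A3.
U+743F: 3-byte form → E7 90 BF.
Concatenated (21 bytes): DE 95 DF 94 E2 95 98 F0 9D 96 A0 E2 95 A6 59 EA A2 A3 E7 90 BF.

DE 95 DF 94 E2 95 98 F0 9D 96 A0 E2 95 A6 59 EA A2 A3 E7 90 BF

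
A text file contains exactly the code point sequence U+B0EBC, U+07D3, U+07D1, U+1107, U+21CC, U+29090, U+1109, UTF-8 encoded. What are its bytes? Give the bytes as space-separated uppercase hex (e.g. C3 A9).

F2 B0 BA BC DF 93 DF 91 E1 84 87 E2 87 8C F0 A9 82 90 E1 84 89

U+B0EBC: 4-byte form → F2 B0 BA BC.
U+07D3: 2-byte form → DF 93.
U+07D1: 2-byte form → DF 91.
U+1107: 3-byte form → E1 84 87.
U+21CC: 3-byte form → E2 87 8C.
U+29090: 4-byte form → F0 A9 82 90.
U+1109: 3-byte form → E1 84 89.
Concatenated (21 bytes): F2 B0 BA BC DF 93 DF 91 E1 84 87 E2 87 8C F0 A9 82 90 E1 84 89.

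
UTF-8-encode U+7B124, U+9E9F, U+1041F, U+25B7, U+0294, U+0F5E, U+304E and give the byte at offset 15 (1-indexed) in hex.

1-indexed offset 15 is 0-indexed offset 14.
U+7B124 → 4-byte form F1 BB 84 A4 at offsets 0–3.
U+9E9F → 3-byte form E9 BA 9F at offsets 4–6.
U+1041F → 4-byte form F0 90 90 9F at offsets 7–10.
U+25B7 → 3-byte form E2 96 B7 at offsets 11–13.
U+0294 → 2-byte form CA 94 at offsets 14–15.
Offset 14 falls in char 5's range; it's byte 1 of CA 94 = 0xCA.

0xCA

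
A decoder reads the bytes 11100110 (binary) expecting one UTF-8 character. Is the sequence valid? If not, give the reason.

Leading byte 0xE6 = 11100110 → 3-byte form, but only 1 byte is present.

invalid (sequence truncated)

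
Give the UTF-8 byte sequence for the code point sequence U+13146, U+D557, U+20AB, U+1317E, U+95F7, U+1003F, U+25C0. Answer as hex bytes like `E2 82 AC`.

U+13146: 4-byte form → F0 93 85 86.
U+D557: 3-byte form → ED 95 97.
U+20AB: 3-byte form → E2 82 AB.
U+1317E: 4-byte form → F0 93 85 BE.
U+95F7: 3-byte form → E9 97 B7.
U+1003F: 4-byte form → F0 90 80 BF.
U+25C0: 3-byte form → E2 97 80.
Concatenated (24 bytes): F0 93 85 86 ED 95 97 E2 82 AB F0 93 85 BE E9 97 B7 F0 90 80 BF E2 97 80.

F0 93 85 86 ED 95 97 E2 82 AB F0 93 85 BE E9 97 B7 F0 90 80 BF E2 97 80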